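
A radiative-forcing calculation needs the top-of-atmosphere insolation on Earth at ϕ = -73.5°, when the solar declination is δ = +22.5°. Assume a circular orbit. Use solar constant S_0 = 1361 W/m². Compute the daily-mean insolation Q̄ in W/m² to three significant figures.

Q̄ ≈ 0.00 W/m²

cos h₀ = −tan(-73.5°) tan(+22.500°) = 1.3984 ≥ 1 ⇒ polar night, h₀ = 0 and Q̄ = 0.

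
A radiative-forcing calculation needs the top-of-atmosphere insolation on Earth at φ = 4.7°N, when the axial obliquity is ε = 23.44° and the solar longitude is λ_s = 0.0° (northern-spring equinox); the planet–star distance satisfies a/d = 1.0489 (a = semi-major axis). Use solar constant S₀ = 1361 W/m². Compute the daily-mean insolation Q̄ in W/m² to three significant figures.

Solar declination: sin δ = sin ε · sin λ_s = sin 23.44° × sin 0.0° = 0.00000, so δ = +0.000°.
cos H₀ = −tan(+4.7°) tan(+0.000°) = -0.0000, H₀ = 1.5708 rad.
Bracket: H₀ sin φ sin δ + cos φ cos δ sin H₀ = 1.5708×0.08194×0.00000 + 0.99664×1.00000×1.00000 = 0.000000 + 0.996640 = 0.996640.
Inverse-square distance factor (a/d)² = 1.0489² = 1.100191.
Q̄ = (S₀/π) × 1.100191 × [bracket] = (1361/π) × 1.100191 × 0.996640 = 475.0 W/m².

Q̄ ≈ 475 W/m²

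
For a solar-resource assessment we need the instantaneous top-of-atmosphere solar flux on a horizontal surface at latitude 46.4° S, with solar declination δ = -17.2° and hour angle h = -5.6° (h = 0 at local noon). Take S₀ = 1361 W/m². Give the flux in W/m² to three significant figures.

cos θ_z = sin φ sin δ + cos φ cos δ cos h = 0.214143 + 0.655635 = 0.869778.
Flux = S₀ · cos θ_z = 1361 × 0.869778 = 1184 W/m².

1.18e+03 W/m²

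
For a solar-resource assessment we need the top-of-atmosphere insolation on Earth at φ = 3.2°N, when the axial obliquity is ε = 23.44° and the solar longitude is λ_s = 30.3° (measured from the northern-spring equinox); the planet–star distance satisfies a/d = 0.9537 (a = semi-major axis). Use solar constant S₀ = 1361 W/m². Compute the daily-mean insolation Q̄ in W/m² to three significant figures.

Q̄ ≈ 392 W/m²

Solar declination: sin δ = sin ε · sin λ_s = sin 23.44° × sin 30.3° = 0.20070, so δ = +11.578°.
cos H₀ = −tan(+3.2°) tan(+11.578°) = -0.0115, H₀ = 1.5823 rad.
Bracket: H₀ sin φ sin δ + cos φ cos δ sin H₀ = 1.5823×0.05582×0.20070 + 0.99844×0.97965×0.99993 = 0.017727 + 0.978053 = 0.995780.
Inverse-square distance factor (a/d)² = 0.9537² = 0.909544.
Q̄ = (S₀/π) × 0.909544 × [bracket] = (1361/π) × 0.909544 × 0.995780 = 392.4 W/m².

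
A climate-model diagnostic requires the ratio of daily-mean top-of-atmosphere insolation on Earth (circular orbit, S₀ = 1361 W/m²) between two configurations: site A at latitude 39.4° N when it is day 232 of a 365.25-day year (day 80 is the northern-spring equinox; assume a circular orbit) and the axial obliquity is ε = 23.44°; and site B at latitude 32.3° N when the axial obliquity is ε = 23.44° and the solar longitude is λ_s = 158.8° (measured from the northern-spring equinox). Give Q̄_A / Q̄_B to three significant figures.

— Configuration A (φ=+39.4°):
Solar longitude: λ_s = 360° × (232 − 80)/365.25 = 149.815°.
sin δ = sin 23.44° × sin 149.815° = 0.20000, so δ = +11.537°.
cos H₀ = −tan(+39.4°) tan(+11.537°) = -0.1677, H₀ = 1.7393 rad.
Bracket: H₀ sin φ sin δ + cos φ cos δ sin H₀ = 1.7393×0.63473×0.20000 + 0.77273×0.97980×0.98584 = 0.220797 + 0.746400 = 0.967197.
Q̄ = (S₀/π) × [bracket] = (1361/π) × 0.967197 = 419.01 W/m².
— Configuration B (φ=+32.3°):
Solar declination: sin δ = sin ε · sin λ_s = sin 23.44° × sin 158.8° = 0.14385, so δ = +8.271°.
cos H₀ = −tan(+32.3°) tan(+8.271°) = -0.0919, H₀ = 1.6628 rad.
Bracket: H₀ sin φ sin δ + cos φ cos δ sin H₀ = 1.6628×0.53435×0.14385 + 0.84526×0.98960×0.99577 = 0.127813 + 0.832931 = 0.960744.
Q̄ = (S₀/π) × [bracket] = (1361/π) × 0.960744 = 416.21 W/m².
Ratio Q̄_A / Q̄_B = 419.01 / 416.21 = 1.007.

Q̄_A / Q̄_B ≈ 1.01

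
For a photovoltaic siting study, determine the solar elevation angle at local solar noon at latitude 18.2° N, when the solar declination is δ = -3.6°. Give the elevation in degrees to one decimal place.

68.2°

At local noon the hour angle is zero, so the zenith angle equals |φ − δ| = |+18.2° − (-3.600°)| = 21.800°.
Elevation = 90° − 21.800° = 68.2°.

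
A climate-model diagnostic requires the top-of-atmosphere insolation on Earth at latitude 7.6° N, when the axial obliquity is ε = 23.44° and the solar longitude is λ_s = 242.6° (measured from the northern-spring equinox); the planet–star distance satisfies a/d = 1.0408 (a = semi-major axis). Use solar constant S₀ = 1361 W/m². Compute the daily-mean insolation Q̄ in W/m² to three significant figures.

Solar declination: sin δ = sin ε · sin λ_s = sin 23.44° × sin 242.6° = -0.35316, so δ = -20.681°.
cos H₀ = −tan(+7.6°) tan(-20.681°) = 0.0504, H₀ = 1.5204 rad.
Bracket: H₀ sin φ sin δ + cos φ cos δ sin H₀ = 1.5204×0.13226×-0.35316 + 0.99122×0.93556×0.99873 = -0.071016 + 0.926168 = 0.855152.
Inverse-square distance factor (a/d)² = 1.0408² = 1.083265.
Q̄ = (S₀/π) × 1.083265 × [bracket] = (1361/π) × 1.083265 × 0.855152 = 401.3 W/m².

Q̄ ≈ 401 W/m²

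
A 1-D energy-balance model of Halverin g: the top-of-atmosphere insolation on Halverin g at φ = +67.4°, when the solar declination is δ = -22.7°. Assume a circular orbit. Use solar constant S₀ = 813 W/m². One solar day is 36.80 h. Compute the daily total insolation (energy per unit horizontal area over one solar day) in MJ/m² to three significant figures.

0.00 MJ/m²

cos H₀ = −tan(+67.4°) tan(-22.700°) = 1.0049 ≥ 1 ⇒ polar night, H₀ = 0 and Q̄ = 0.
Daily total = Q̄ × 36.80 h × 3600 s/h = 0.00 MJ/m².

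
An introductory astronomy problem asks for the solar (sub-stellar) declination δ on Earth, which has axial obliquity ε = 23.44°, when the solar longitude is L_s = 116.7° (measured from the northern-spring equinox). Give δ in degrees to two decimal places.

sin δ = sin ε · sin L_s = sin 23.44° × sin 116.7° = 0.355373.
δ = arcsin(0.355373) = +20.82°.

δ = +20.82°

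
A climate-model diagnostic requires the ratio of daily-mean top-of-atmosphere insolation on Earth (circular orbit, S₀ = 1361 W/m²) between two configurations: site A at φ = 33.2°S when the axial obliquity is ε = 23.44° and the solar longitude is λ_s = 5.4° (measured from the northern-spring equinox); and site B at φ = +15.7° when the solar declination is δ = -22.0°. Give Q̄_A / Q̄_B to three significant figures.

— Configuration A (φ=-33.2°):
Solar declination: sin δ = sin ε · sin λ_s = sin 23.44° × sin 5.4° = 0.03744, so δ = +2.145°.
cos H₀ = −tan(-33.2°) tan(+2.145°) = 0.0245, H₀ = 1.5463 rad.
Bracket: H₀ sin φ sin δ + cos φ cos δ sin H₀ = 1.5463×-0.54756×0.03744 + 0.83676×0.99930×0.99970 = -0.031700 + 0.835923 = 0.804223.
Q̄ = (S₀/π) × [bracket] = (1361/π) × 0.804223 = 348.41 W/m².
— Configuration B (φ=+15.7°):
cos H₀ = −tan(+15.7°) tan(-22.000°) = 0.1136, H₀ = 1.4570 rad.
Bracket: H₀ sin φ sin δ + cos φ cos δ sin H₀ = 1.4570×0.27060×-0.37461 + 0.96269×0.92718×0.99353 = -0.147695 + 0.886812 = 0.739117.
Q̄ = (S₀/π) × [bracket] = (1361/π) × 0.739117 = 320.20 W/m².
Ratio Q̄_A / Q̄_B = 348.41 / 320.20 = 1.088.

Q̄_A / Q̄_B ≈ 1.09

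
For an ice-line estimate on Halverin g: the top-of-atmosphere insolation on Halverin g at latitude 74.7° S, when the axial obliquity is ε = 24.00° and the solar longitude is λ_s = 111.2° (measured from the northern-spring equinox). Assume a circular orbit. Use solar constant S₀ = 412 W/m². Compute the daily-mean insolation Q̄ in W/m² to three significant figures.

Solar declination: sin δ = sin ε · sin λ_s = sin 24.00° × sin 111.2° = 0.37921, so δ = +22.285°.
cos H₀ = −tan(-74.7°) tan(+22.285°) = 1.4980 ≥ 1 ⇒ polar night, H₀ = 0 and Q̄ = 0.

Q̄ ≈ 0.00 W/m²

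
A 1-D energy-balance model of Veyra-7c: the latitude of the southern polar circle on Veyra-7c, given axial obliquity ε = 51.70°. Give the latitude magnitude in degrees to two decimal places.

The polar circle is the lowest latitude that experiences at least one full rotation of continuous darkness at the northern-summer solstice; it lies at |φ| = 90° − ε = 90° − 51.70° = 38.30°.

38.30°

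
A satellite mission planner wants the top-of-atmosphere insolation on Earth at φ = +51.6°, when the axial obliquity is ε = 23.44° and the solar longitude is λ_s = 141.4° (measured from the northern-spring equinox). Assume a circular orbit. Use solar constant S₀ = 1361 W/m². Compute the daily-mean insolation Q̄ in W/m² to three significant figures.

Q̄ ≈ 407 W/m²

Solar declination: sin δ = sin ε · sin λ_s = sin 23.44° × sin 141.4° = 0.24817, so δ = +14.369°.
cos H₀ = −tan(+51.6°) tan(+14.369°) = -0.3232, H₀ = 1.8999 rad.
Bracket: H₀ sin φ sin δ + cos φ cos δ sin H₀ = 1.8999×0.78369×0.24817 + 0.62115×0.96872×0.94632 = 0.369508 + 0.569420 = 0.938928.
Q̄ = (S₀/π) × [bracket] = (1361/π) × 0.938928 = 406.8 W/m².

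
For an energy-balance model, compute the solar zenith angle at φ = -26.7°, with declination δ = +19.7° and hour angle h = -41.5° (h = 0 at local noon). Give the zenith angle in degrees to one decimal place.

cos θ_z = sin φ sin δ + cos φ cos δ cos h = -0.151463 + 0.629934 = 0.478471.
θ_z = arccos(0.478471) = 61.4°.

θ_z = 61.4°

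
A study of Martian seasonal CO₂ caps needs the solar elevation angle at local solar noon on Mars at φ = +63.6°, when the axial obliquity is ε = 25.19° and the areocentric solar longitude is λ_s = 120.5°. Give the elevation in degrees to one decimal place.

47.9°

sin δ = sin 25.19° × sin 120.5° = 0.36673, so δ = +21.514°.
At local noon the hour angle is zero, so the zenith angle equals |φ − δ| = |+63.6° − (+21.514°)| = 42.086°.
Elevation = 90° − 42.086° = 47.9°.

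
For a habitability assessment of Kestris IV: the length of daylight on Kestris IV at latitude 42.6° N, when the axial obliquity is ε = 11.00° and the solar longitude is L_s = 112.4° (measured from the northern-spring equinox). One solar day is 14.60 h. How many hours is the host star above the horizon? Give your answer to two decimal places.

8.07 h

Solar declination: sin δ = sin ε · sin L_s = sin 11.00° × sin 112.4° = 0.17641, so δ = +10.161°.
cos h₀ = −tan ϕ · tan δ = −tan(+42.6°) × tan(+10.161°) = -0.1648, so h₀ = 1.7364 rad = 99.49°.
Daylight = 2h₀/(2π) × 14.60 h = (1.7364/π) × 14.60 = 8.07 h.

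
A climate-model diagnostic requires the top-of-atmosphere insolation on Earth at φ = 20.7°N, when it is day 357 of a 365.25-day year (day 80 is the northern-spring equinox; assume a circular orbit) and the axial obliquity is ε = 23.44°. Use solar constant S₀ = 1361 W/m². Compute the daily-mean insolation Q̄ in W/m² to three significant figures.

Q̄ ≈ 281 W/m²

Solar longitude: λ_s = 360° × (357 − 80)/365.25 = 273.018°.
sin δ = sin 23.44° × sin 273.018° = -0.39724, so δ = -23.406°.
cos H₀ = −tan(+20.7°) tan(-23.406°) = 0.1636, H₀ = 1.4065 rad.
Bracket: H₀ sin φ sin δ + cos φ cos δ sin H₀ = 1.4065×0.35347×-0.39724 + 0.93544×0.91772×0.98653 = -0.197490 + 0.846908 = 0.649418.
Q̄ = (S₀/π) × [bracket] = (1361/π) × 0.649418 = 281.3 W/m².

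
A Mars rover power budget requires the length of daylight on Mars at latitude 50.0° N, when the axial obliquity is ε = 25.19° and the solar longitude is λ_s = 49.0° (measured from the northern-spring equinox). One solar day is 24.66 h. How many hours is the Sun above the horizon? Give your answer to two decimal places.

15.60 h

Solar declination: sin δ = sin ε · sin λ_s = sin 25.19° × sin 49.0° = 0.32122, so δ = +18.737°.
cos H₀ = −tan φ · tan δ = −tan(+50.0°) × tan(+18.737°) = -0.4042, so H₀ = 1.9869 rad = 113.84°.
Daylight = 2H₀/(2π) × 24.66 h = (1.9869/π) × 24.66 = 15.60 h.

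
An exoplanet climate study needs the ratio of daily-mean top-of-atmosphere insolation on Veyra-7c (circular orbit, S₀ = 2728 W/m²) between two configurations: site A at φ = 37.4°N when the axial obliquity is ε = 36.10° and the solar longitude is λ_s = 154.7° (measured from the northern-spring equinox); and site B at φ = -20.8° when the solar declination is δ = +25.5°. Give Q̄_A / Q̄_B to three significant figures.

Q̄_A / Q̄_B ≈ 1.66

— Configuration A (φ=+37.4°):
Solar declination: sin δ = sin ε · sin λ_s = sin 36.10° × sin 154.7° = 0.25180, so δ = +14.584°.
cos H₀ = −tan(+37.4°) tan(+14.584°) = -0.1989, H₀ = 1.7711 rad.
Bracket: H₀ sin φ sin δ + cos φ cos δ sin H₀ = 1.7711×0.60738×0.25180 + 0.79441×0.96778×0.98002 = 0.270869 + 0.753453 = 1.024322.
Q̄ = (S₀/π) × [bracket] = (2728/π) × 1.024322 = 889.47 W/m².
— Configuration B (φ=-20.8°):
cos H₀ = −tan(-20.8°) tan(+25.500°) = 0.1812, H₀ = 1.3886 rad.
Bracket: H₀ sin φ sin δ + cos φ cos δ sin H₀ = 1.3886×-0.35511×0.43051 + 0.93483×0.90259×0.98345 = -0.212287 + 0.829804 = 0.617517.
Q̄ = (S₀/π) × [bracket] = (2728/π) × 0.617517 = 536.22 W/m².
Ratio Q̄_A / Q̄_B = 889.47 / 536.22 = 1.659.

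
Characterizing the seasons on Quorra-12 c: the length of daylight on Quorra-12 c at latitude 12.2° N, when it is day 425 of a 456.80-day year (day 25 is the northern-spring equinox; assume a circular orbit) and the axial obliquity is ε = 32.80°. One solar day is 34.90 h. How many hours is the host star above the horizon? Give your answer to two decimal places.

Solar longitude: λ_s = 360° × (425 − 25)/456.80 = 315.236°.
sin δ = sin 32.80° × sin 315.236° = -0.38146, so δ = -22.424°.
cos H₀ = −tan φ · tan δ = −tan(+12.2°) × tan(-22.424°) = 0.0892, so H₀ = 1.4815 rad = 84.88°.
Daylight = 2H₀/(2π) × 34.90 h = (1.4815/π) × 34.90 = 16.46 h.

16.46 h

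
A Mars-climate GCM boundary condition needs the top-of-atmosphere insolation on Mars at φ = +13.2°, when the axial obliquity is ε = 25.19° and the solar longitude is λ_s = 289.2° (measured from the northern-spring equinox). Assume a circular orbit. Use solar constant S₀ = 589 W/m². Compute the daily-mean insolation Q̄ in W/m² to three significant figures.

Q̄ ≈ 141 W/m²

Solar declination: sin δ = sin ε · sin λ_s = sin 25.19° × sin 289.2° = -0.40195, so δ = -23.700°.
cos H₀ = −tan(+13.2°) tan(-23.700°) = 0.1030, H₀ = 1.4677 rad.
Bracket: H₀ sin φ sin δ + cos φ cos δ sin H₀ = 1.4677×0.22835×-0.40195 + 0.97358×0.91566×0.99469 = -0.134713 + 0.886735 = 0.752022.
Q̄ = (S₀/π) × [bracket] = (589/π) × 0.752022 = 141.0 W/m².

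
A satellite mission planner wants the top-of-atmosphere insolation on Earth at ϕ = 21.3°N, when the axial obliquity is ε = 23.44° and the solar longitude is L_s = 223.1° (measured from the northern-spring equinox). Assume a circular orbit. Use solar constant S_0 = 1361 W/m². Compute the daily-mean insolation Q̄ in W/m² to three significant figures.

Solar declination: sin δ = sin ε · sin L_s = sin 23.44° × sin 223.1° = -0.27180, so δ = -15.771°.
cos h₀ = −tan(+21.3°) tan(-15.771°) = 0.1101, h₀ = 1.4605 rad.
Bracket: h₀ sin ϕ sin δ + cos ϕ cos δ sin h₀ = 1.4605×0.36325×-0.27180 + 0.93169×0.96235×0.99392 = -0.144197 + 0.891160 = 0.746963.
Q̄ = (S_0/π) × [bracket] = (1361/π) × 0.746963 = 323.6 W/m².

Q̄ ≈ 324 W/m²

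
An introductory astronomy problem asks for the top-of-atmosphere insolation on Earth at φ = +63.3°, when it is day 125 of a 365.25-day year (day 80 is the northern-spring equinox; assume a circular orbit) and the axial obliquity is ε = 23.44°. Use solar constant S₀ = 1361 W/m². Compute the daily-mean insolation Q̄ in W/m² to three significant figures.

Q̄ ≈ 388 W/m²

Solar longitude: λ_s = 360° × (125 − 80)/365.25 = 44.353°.
sin δ = sin 23.44° × sin 44.353° = 0.27809, so δ = +16.146°.
cos H₀ = −tan(+63.3°) tan(+16.146°) = -0.5756, H₀ = 2.1842 rad.
Bracket: H₀ sin φ sin δ + cos φ cos δ sin H₀ = 2.1842×0.89337×0.27809 + 0.44932×0.96056×0.81772 = 0.542637 + 0.352927 = 0.895564.
Q̄ = (S₀/π) × [bracket] = (1361/π) × 0.895564 = 388.0 W/m².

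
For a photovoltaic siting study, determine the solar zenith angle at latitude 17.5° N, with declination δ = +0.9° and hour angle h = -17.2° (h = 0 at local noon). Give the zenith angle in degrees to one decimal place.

θ_z = 23.7°

cos θ_z = sin ϕ sin δ + cos ϕ cos δ cos h = 0.004723 + 0.910953 = 0.915676.
θ_z = arccos(0.915676) = 23.7°.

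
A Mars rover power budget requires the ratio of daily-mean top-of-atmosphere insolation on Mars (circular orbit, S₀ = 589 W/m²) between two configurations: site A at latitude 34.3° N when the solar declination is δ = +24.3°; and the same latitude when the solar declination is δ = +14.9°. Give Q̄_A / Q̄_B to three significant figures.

— Configuration A (φ=+34.3°):
cos H₀ = −tan(+34.3°) tan(+24.300°) = -0.3080, H₀ = 1.8839 rad.
Bracket: H₀ sin φ sin δ + cos φ cos δ sin H₀ = 1.8839×0.56353×0.41151 + 0.82610×0.91140×0.95138 = 0.436873 + 0.716301 = 1.153174.
Q̄ = (S₀/π) × [bracket] = (589/π) × 1.153174 = 216.20 W/m².
— Configuration B (φ=+34.3°):
cos H₀ = −tan(+34.3°) tan(+14.900°) = -0.1815, H₀ = 1.7533 rad.
Bracket: H₀ sin φ sin δ + cos φ cos δ sin H₀ = 1.7533×0.56353×0.25713 + 0.82610×0.96638×0.98339 = 0.254054 + 0.785066 = 1.039120.
Q̄ = (S₀/π) × [bracket] = (589/π) × 1.039120 = 194.82 W/m².
Ratio Q̄_A / Q̄_B = 216.20 / 194.82 = 1.110.

Q̄_A / Q̄_B ≈ 1.11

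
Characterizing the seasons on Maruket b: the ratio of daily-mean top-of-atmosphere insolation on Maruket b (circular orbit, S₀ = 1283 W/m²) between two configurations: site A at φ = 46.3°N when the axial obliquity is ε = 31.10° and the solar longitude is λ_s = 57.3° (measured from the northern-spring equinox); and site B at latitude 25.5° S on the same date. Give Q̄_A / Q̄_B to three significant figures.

— Configuration A (φ=+46.3°):
Solar declination: sin δ = sin ε · sin λ_s = sin 31.10° × sin 57.3° = 0.43467, so δ = +25.764°.
cos H₀ = −tan(+46.3°) tan(+25.764°) = -0.5051, H₀ = 2.1003 rad.
Bracket: H₀ sin φ sin δ + cos φ cos δ sin H₀ = 2.1003×0.72297×0.43467 + 0.69088×0.90059×0.86308 = 0.660026 + 0.537008 = 1.197034.
Q̄ = (S₀/π) × [bracket] = (1283/π) × 1.197034 = 488.86 W/m².
— Configuration B (φ=-25.5°):
cos H₀ = −tan(-25.5°) tan(+25.764°) = 0.2302, H₀ = 1.3385 rad.
Bracket: H₀ sin φ sin δ + cos φ cos δ sin H₀ = 1.3385×-0.43051×0.43467 + 0.90259×0.90059×0.97314 = -0.250473 + 0.791030 = 0.540557.
Q̄ = (S₀/π) × [bracket] = (1283/π) × 0.540557 = 220.76 W/m².
Ratio Q̄_A / Q̄_B = 488.86 / 220.76 = 2.214.

Q̄_A / Q̄_B ≈ 2.21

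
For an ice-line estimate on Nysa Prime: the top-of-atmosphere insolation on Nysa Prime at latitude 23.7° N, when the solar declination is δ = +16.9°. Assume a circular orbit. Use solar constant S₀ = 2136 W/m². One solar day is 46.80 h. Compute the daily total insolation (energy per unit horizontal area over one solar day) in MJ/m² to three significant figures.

122 MJ/m²

cos H₀ = −tan(+23.7°) tan(+16.900°) = -0.1334, H₀ = 1.7046 rad.
Bracket: H₀ sin φ sin δ + cos φ cos δ sin H₀ = 1.7046×0.40195×0.29070 + 0.91566×0.95681×0.99107 = 0.199177 + 0.868289 = 1.067466.
Q̄ = (S₀/π) × [bracket] = (2136/π) × 1.067466 = 725.78 W/m².
Daily total = Q̄ × 46.80 h × 3600 s/h = 725.78 × 46.80 × 3600 / 10⁶ = 122.3 MJ/m².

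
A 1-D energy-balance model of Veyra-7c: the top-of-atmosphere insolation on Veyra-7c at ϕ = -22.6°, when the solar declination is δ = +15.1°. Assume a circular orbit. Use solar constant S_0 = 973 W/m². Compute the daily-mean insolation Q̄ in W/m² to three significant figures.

Q̄ ≈ 229 W/m²

cos h₀ = −tan(-22.6°) tan(+15.100°) = 0.1123, h₀ = 1.4582 rad.
Bracket: h₀ sin ϕ sin δ + cos ϕ cos δ sin h₀ = 1.4582×-0.38430×0.26050 + 0.92321×0.96547×0.99367 = -0.145981 + 0.885689 = 0.739708.
Q̄ = (S_0/π) × [bracket] = (973/π) × 0.739708 = 229.1 W/m².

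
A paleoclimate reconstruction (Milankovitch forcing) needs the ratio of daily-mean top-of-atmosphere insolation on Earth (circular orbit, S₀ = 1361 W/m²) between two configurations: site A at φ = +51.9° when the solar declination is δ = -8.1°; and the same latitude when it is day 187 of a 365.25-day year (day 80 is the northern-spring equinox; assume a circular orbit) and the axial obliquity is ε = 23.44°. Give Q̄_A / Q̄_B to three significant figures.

Q̄_A / Q̄_B ≈ 0.397

— Configuration A (φ=+51.9°):
cos H₀ = −tan(+51.9°) tan(-8.100°) = 0.1815, H₀ = 1.3883 rad.
Bracket: H₀ sin φ sin δ + cos φ cos δ sin H₀ = 1.3883×0.78694×-0.14090 + 0.61704×0.99002×0.98339 = -0.153934 + 0.600735 = 0.446801.
Q̄ = (S₀/π) × [bracket] = (1361/π) × 0.446801 = 193.56 W/m².
— Configuration B (φ=+51.9°):
Solar longitude: λ_s = 360° × (187 − 80)/365.25 = 105.462°.
sin δ = sin 23.44° × sin 105.462° = 0.38339, so δ = +22.544°.
cos H₀ = −tan(+51.9°) tan(+22.544°) = -0.5294, H₀ = 2.1287 rad.
Bracket: H₀ sin φ sin δ + cos φ cos δ sin H₀ = 2.1287×0.78694×0.38339 + 0.61704×0.92359×0.84836 = 0.642239 + 0.483474 = 1.125713.
Q̄ = (S₀/π) × [bracket] = (1361/π) × 1.125713 = 487.68 W/m².
Ratio Q̄_A / Q̄_B = 193.56 / 487.68 = 0.3969.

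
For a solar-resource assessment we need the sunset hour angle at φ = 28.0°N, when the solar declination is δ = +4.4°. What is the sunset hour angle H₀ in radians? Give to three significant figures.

H₀ = 1.61 rad

cos H₀ = −tan φ · tan δ = −tan(+28.0°) × tan(+4.400°) = -0.0409, so H₀ = 1.6117 rad = 92.34°.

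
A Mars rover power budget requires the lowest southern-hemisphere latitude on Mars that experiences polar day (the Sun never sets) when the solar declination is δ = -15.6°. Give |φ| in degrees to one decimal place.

Polar day requires cos H₀ = −tan φ tan δ ≤ −1, i.e. tan φ tan δ ≥ 1.
The boundary is |tan φ| · |tan δ| = 1, so |φ| = 90° − |δ| = 90° − 15.6° = 74.4° in the southern hemisphere.

|φ| = 74.4°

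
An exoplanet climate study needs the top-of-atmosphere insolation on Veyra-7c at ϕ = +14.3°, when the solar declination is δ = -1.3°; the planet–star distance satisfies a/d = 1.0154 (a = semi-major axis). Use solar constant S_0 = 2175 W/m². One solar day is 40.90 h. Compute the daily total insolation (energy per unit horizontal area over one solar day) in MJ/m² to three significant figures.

101 MJ/m²

cos h₀ = −tan(+14.3°) tan(-1.300°) = 0.0058, h₀ = 1.5650 rad.
Bracket: h₀ sin ϕ sin δ + cos ϕ cos δ sin h₀ = 1.5650×0.24700×-0.02269 + 0.96902×0.99974×0.99998 = -0.008771 + 0.968749 = 0.959978.
Inverse-square distance factor (a/d)² = 1.0154² = 1.031037.
Q̄ = (S_0/π) × 1.031037 × [bracket] = (2175/π) × 1.031037 × 0.959978 = 685.24 W/m².
Daily total = Q̄ × 40.90 h × 3600 s/h = 685.24 × 40.90 × 3600 / 10⁶ = 100.9 MJ/m².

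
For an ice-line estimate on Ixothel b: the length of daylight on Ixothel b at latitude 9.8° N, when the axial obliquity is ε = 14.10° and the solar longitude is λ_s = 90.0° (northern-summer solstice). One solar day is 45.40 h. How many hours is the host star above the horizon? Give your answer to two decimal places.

23.33 h

Solar declination: sin δ = sin ε · sin λ_s = sin 14.10° × sin 90.0° = 0.24362, so δ = +14.100°.
cos H₀ = −tan φ · tan δ = −tan(+9.8°) × tan(+14.100°) = -0.0434, so H₀ = 1.6142 rad = 92.49°.
Daylight = 2H₀/(2π) × 45.40 h = (1.6142/π) × 45.40 = 23.33 h.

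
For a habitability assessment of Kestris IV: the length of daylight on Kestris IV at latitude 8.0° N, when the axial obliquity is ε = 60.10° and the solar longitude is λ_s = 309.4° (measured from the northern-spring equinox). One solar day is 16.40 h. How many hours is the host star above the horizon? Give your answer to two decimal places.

7.54 h

Solar declination: sin δ = sin ε · sin λ_s = sin 60.10° × sin 309.4° = -0.66988, so δ = -42.058°.
cos H₀ = −tan φ · tan δ = −tan(+8.0°) × tan(-42.058°) = 0.1268, so H₀ = 1.4437 rad = 82.72°.
Daylight = 2H₀/(2π) × 16.40 h = (1.4437/π) × 16.40 = 7.54 h.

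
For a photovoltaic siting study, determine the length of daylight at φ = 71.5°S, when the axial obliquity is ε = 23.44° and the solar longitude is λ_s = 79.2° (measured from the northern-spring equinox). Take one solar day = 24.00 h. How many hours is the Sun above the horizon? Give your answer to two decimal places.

0.00 h

Solar declination: sin δ = sin ε · sin λ_s = sin 23.44° × sin 79.2° = 0.39074, so δ = +23.001°.
cos H₀ = −tan φ · tan δ = 1.2687 ≥ 1, so the Sun never rises (polar night) and H₀ = 0.
Daylight = 2H₀/(2π) × 24.00 h = (0.0000/π) × 24.00 = 0.00 h.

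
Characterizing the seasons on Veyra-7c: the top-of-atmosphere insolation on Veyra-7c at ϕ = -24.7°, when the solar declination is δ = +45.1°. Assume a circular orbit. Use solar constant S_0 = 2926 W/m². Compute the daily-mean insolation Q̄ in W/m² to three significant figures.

cos h₀ = −tan(-24.7°) tan(+45.100°) = 0.4616, h₀ = 1.0910 rad.
Bracket: h₀ sin ϕ sin δ + cos ϕ cos δ sin h₀ = 1.0910×-0.41787×0.70834 + 0.90851×0.70587×0.88711 = -0.322929 + 0.568895 = 0.245966.
Q̄ = (S_0/π) × [bracket] = (2926/π) × 0.245966 = 229.1 W/m².

Q̄ ≈ 229 W/m²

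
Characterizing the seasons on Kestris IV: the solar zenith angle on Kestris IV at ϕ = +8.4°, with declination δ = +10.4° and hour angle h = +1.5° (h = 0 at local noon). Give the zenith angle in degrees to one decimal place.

θ_z = 2.5°

cos θ_z = sin ϕ sin δ + cos ϕ cos δ cos h = 0.026371 + 0.972687 = 0.999058.
θ_z = arccos(0.999058) = 2.5°.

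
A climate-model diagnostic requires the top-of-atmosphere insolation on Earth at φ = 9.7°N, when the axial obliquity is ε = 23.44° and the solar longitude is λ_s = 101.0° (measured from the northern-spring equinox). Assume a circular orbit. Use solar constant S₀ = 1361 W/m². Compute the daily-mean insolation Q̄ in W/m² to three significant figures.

Q̄ ≈ 439 W/m²

Solar declination: sin δ = sin ε · sin λ_s = sin 23.44° × sin 101.0° = 0.39048, so δ = +22.984°.
cos H₀ = −tan(+9.7°) tan(+22.984°) = -0.0725, H₀ = 1.6434 rad.
Bracket: H₀ sin φ sin δ + cos φ cos δ sin H₀ = 1.6434×0.16849×0.39048 + 0.98570×0.92061×0.99737 = 0.108123 + 0.905059 = 1.013182.
Q̄ = (S₀/π) × [bracket] = (1361/π) × 1.013182 = 438.9 W/m².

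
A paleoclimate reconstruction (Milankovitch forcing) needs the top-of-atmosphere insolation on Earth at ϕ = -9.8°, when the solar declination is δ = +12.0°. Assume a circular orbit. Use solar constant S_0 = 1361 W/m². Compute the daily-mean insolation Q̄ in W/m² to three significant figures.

cos h₀ = −tan(-9.8°) tan(+12.000°) = 0.0367, h₀ = 1.5341 rad.
Bracket: h₀ sin ϕ sin δ + cos ϕ cos δ sin h₀ = 1.5341×-0.17021×0.20791 + 0.98541×0.97815×0.99933 = -0.054289 + 0.963233 = 0.908944.
Q̄ = (S_0/π) × [bracket] = (1361/π) × 0.908944 = 393.8 W/m².

Q̄ ≈ 394 W/m²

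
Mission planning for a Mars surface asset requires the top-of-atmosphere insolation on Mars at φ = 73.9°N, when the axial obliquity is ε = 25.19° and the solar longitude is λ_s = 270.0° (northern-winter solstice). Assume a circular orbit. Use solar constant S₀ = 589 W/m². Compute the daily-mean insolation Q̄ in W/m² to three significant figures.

Q̄ ≈ 0.00 W/m²

Solar declination: sin δ = sin ε · sin λ_s = sin 25.19° × sin 270.0° = -0.42562, so δ = -25.190°.
cos H₀ = −tan(+73.9°) tan(-25.190°) = 1.6296 ≥ 1 ⇒ polar night, H₀ = 0 and Q̄ = 0.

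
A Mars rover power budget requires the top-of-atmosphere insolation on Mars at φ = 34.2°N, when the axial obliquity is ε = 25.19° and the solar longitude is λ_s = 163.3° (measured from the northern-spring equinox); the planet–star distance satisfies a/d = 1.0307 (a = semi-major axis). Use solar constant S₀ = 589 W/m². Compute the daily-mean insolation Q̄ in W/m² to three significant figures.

Q̄ ≈ 186 W/m²

Solar declination: sin δ = sin ε · sin λ_s = sin 25.19° × sin 163.3° = 0.12231, so δ = +7.025°.
cos H₀ = −tan(+34.2°) tan(+7.025°) = -0.0837, H₀ = 1.6546 rad.
Bracket: H₀ sin φ sin δ + cos φ cos δ sin H₀ = 1.6546×0.56208×0.12231 + 0.82708×0.99249×0.99649 = 0.113750 + 0.817987 = 0.931737.
Inverse-square distance factor (a/d)² = 1.0307² = 1.062342.
Q̄ = (S₀/π) × 1.062342 × [bracket] = (589/π) × 1.062342 × 0.931737 = 185.6 W/m².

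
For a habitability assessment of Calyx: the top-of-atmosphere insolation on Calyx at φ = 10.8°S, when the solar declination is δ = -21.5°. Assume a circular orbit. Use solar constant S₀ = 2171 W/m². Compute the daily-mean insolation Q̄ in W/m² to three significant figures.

cos H₀ = −tan(-10.8°) tan(-21.500°) = -0.0751, H₀ = 1.6460 rad.
Bracket: H₀ sin φ sin δ + cos φ cos δ sin H₀ = 1.6460×-0.18738×-0.36650 + 0.98229×0.93042×0.99717 = 0.113039 + 0.911356 = 1.024395.
Q̄ = (S₀/π) × [bracket] = (2171/π) × 1.024395 = 707.9 W/m².

Q̄ ≈ 708 W/m²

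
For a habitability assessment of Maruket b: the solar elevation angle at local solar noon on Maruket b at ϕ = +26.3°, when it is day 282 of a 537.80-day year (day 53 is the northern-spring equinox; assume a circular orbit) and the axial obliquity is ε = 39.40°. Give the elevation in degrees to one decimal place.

Solar longitude: L_s = 360° × (282 − 53)/537.80 = 153.291°.
sin δ = sin 39.40° × sin 153.291° = 0.28528, so δ = +16.576°.
At local noon the hour angle is zero, so the zenith angle equals |ϕ − δ| = |+26.3° − (+16.576°)| = 9.724°.
Elevation = 90° − 9.724° = 80.3°.

80.3°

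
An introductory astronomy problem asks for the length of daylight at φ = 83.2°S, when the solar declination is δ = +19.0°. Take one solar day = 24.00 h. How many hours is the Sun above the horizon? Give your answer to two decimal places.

cos H₀ = −tan φ · tan δ = 2.8876 ≥ 1, so the Sun never rises (polar night) and H₀ = 0.
Daylight = 2H₀/(2π) × 24.00 h = (0.0000/π) × 24.00 = 0.00 h.

0.00 h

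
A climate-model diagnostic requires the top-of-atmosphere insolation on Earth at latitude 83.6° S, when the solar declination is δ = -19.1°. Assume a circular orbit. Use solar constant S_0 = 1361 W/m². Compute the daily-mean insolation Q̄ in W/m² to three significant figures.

Q̄ ≈ 443 W/m²

cos h₀ = −tan(-83.6°) tan(-19.100°) = -3.0872 ≤ −1 ⇒ polar day, h₀ = π.
Bracket: h₀ sin ϕ sin δ + cos ϕ cos δ sin h₀ = 3.1416×-0.99377×-0.32722 + 0.11147×0.94495×0.00000 = 1.021590 + 0.000000 = 1.021590.
Q̄ = (S_0/π) × [bracket] = (1361/π) × 1.021590 = 442.6 W/m².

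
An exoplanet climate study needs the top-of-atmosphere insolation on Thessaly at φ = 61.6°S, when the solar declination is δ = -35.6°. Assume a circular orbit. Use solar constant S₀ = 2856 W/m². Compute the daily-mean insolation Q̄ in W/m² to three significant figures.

Q̄ ≈ 1.46e+03 W/m²

cos H₀ = −tan(-61.6°) tan(-35.600°) = -1.3241 ≤ −1 ⇒ polar day, H₀ = π.
Bracket: H₀ sin φ sin δ + cos φ cos δ sin H₀ = 3.1416×-0.87965×-0.58212 + 0.47562×0.81310×0.00000 = 1.608694 + 0.000000 = 1.608694.
Q̄ = (S₀/π) × [bracket] = (2856/π) × 1.608694 = 1462 W/m².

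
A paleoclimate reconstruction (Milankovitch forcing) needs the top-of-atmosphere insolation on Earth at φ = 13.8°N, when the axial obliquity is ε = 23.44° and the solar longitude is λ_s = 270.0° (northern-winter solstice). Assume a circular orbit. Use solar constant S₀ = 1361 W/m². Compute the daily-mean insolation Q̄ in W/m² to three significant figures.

Solar declination: sin δ = sin ε · sin λ_s = sin 23.44° × sin 270.0° = -0.39779, so δ = -23.440°.
cos H₀ = −tan(+13.8°) tan(-23.440°) = 0.1065, H₀ = 1.4641 rad.
Bracket: H₀ sin φ sin δ + cos φ cos δ sin H₀ = 1.4641×0.23853×-0.39779 + 0.97113×0.91748×0.99431 = -0.138921 + 0.885923 = 0.747002.
Q̄ = (S₀/π) × [bracket] = (1361/π) × 0.747002 = 323.6 W/m².

Q̄ ≈ 324 W/m²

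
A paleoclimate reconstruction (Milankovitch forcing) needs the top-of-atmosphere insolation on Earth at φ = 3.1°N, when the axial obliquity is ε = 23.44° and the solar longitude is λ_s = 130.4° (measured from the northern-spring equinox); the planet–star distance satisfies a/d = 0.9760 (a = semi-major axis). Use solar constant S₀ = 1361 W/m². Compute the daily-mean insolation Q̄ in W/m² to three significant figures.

Q̄ ≈ 403 W/m²

Solar declination: sin δ = sin ε · sin λ_s = sin 23.44° × sin 130.4° = 0.30293, so δ = +17.634°.
cos H₀ = −tan(+3.1°) tan(+17.634°) = -0.0172, H₀ = 1.5880 rad.
Bracket: H₀ sin φ sin δ + cos φ cos δ sin H₀ = 1.5880×0.05408×0.30293 + 0.99854×0.95301×0.99985 = 0.026015 + 0.951476 = 0.977491.
Inverse-square distance factor (a/d)² = 0.9760² = 0.952576.
Q̄ = (S₀/π) × 0.952576 × [bracket] = (1361/π) × 0.952576 × 0.977491 = 403.4 W/m².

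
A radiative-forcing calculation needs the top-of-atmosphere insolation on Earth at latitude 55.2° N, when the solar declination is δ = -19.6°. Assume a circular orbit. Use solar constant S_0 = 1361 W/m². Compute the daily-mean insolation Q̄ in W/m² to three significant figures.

Q̄ ≈ 76.8 W/m²

cos h₀ = −tan(+55.2°) tan(-19.600°) = 0.5123, h₀ = 1.0329 rad.
Bracket: h₀ sin ϕ sin δ + cos ϕ cos δ sin h₀ = 1.0329×0.82115×-0.33545 + 0.57071×0.94206×0.85878 = -0.284517 + 0.461717 = 0.177200.
Q̄ = (S_0/π) × [bracket] = (1361/π) × 0.177200 = 76.77 W/m².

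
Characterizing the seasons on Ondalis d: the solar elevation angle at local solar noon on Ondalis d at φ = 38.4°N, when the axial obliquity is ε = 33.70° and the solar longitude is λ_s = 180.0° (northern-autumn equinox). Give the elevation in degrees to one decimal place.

Solar declination: sin δ = sin ε · sin λ_s = sin 33.70° × sin 180.0° = 0.00000, so δ = +0.000°.
At local noon the hour angle is zero, so the zenith angle equals |φ − δ| = |+38.4° − (+0.000°)| = 38.400°.
Elevation = 90° − 38.400° = 51.6°.

51.6°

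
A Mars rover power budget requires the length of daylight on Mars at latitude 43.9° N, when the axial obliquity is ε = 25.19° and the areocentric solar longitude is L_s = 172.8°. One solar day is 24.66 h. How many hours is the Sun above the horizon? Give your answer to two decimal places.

sin δ = sin 25.19° × sin 172.8° = 0.05334, so δ = +3.058°.
cos h₀ = −tan ϕ · tan δ = −tan(+43.9°) × tan(+3.058°) = -0.0514, so h₀ = 1.6222 rad = 92.95°.
Daylight = 2h₀/(2π) × 24.66 h = (1.6222/π) × 24.66 = 12.73 h.

12.73 h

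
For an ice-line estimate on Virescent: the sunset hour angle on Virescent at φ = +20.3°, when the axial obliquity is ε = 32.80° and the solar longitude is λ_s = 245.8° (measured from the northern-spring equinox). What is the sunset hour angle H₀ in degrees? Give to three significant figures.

Solar declination: sin δ = sin ε · sin λ_s = sin 32.80° × sin 245.8° = -0.49410, so δ = -29.611°.
cos H₀ = −tan φ · tan δ = −tan(+20.3°) × tan(-29.611°) = 0.2102, so H₀ = 1.3590 rad = 77.86°.

H₀ = 77.9°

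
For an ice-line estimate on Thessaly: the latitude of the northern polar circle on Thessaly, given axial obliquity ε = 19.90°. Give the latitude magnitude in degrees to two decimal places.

70.10°

The polar circle is the lowest latitude that experiences at least one full rotation of continuous daylight at the northern-summer solstice; it lies at |φ| = 90° − ε = 90° − 19.90° = 70.10°.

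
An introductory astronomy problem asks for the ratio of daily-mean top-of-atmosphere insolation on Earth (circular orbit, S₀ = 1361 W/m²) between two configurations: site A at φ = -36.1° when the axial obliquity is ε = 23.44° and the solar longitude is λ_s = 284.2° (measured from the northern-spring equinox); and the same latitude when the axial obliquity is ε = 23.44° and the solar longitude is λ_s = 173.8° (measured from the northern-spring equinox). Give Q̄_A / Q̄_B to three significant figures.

Q̄_A / Q̄_B ≈ 1.48

— Configuration A (φ=-36.1°):
Solar declination: sin δ = sin ε · sin λ_s = sin 23.44° × sin 284.2° = -0.38563, so δ = -22.683°.
cos H₀ = −tan(-36.1°) tan(-22.683°) = -0.3048, H₀ = 1.8805 rad.
Bracket: H₀ sin φ sin δ + cos φ cos δ sin H₀ = 1.8805×-0.58920×-0.38563 + 0.80799×0.92265×0.95242 = 0.427274 + 0.710021 = 1.137295.
Q̄ = (S₀/π) × [bracket] = (1361/π) × 1.137295 = 492.70 W/m².
— Configuration B (φ=-36.1°):
Solar declination: sin δ = sin ε · sin λ_s = sin 23.44° × sin 173.8° = 0.04296, so δ = +2.462°.
cos H₀ = −tan(-36.1°) tan(+2.462°) = 0.0314, H₀ = 1.5394 rad.
Bracket: H₀ sin φ sin δ + cos φ cos δ sin H₀ = 1.5394×-0.58920×0.04296 + 0.80799×0.99908×0.99951 = -0.038965 + 0.806851 = 0.767886.
Q̄ = (S₀/π) × [bracket] = (1361/π) × 0.767886 = 332.66 W/m².
Ratio Q̄_A / Q̄_B = 492.70 / 332.66 = 1.481.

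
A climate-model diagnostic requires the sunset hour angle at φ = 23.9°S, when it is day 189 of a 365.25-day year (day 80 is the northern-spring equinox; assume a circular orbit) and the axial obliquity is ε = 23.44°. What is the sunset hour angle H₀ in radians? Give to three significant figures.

H₀ = 1.39 rad

Solar longitude: λ_s = 360° × (189 − 80)/365.25 = 107.433°.
sin δ = sin 23.44° × sin 107.433° = 0.37952, so δ = +22.304°.
cos H₀ = −tan φ · tan δ = −tan(-23.9°) × tan(+22.304°) = 0.1818, so H₀ = 1.3880 rad = 79.53°.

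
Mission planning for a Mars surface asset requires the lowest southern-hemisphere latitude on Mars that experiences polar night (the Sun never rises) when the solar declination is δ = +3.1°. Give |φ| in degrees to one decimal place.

|φ| = 86.9°

Polar night requires cos H₀ = −tan φ tan δ ≥ 1, i.e. tan φ tan δ ≤ −1.
The boundary is |tan φ| · |tan δ| = 1, so |φ| = 90° − |δ| = 90° − 3.1° = 86.9° in the southern hemisphere.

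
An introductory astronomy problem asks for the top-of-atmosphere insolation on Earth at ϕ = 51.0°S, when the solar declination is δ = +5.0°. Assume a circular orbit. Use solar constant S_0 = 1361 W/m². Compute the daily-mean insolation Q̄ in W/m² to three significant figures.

cos h₀ = −tan(-51.0°) tan(+5.000°) = 0.1080, h₀ = 1.4625 rad.
Bracket: h₀ sin ϕ sin δ + cos ϕ cos δ sin h₀ = 1.4625×-0.77715×0.08716 + 0.62932×0.99619×0.99415 = -0.099064 + 0.623255 = 0.524191.
Q̄ = (S_0/π) × [bracket] = (1361/π) × 0.524191 = 227.1 W/m².

Q̄ ≈ 227 W/m²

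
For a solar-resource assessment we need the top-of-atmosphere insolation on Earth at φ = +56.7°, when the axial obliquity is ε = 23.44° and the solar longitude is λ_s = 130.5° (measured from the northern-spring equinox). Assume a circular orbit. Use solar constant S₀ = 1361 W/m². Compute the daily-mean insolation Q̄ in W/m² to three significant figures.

Q̄ ≈ 426 W/m²

Solar declination: sin δ = sin ε · sin λ_s = sin 23.44° × sin 130.5° = 0.30248, so δ = +17.607°.
cos H₀ = −tan(+56.7°) tan(+17.607°) = -0.4831, H₀ = 2.0750 rad.
Bracket: H₀ sin φ sin δ + cos φ cos δ sin H₀ = 2.0750×0.83581×0.30248 + 0.54902×0.95316×0.87556 = 0.524593 + 0.458184 = 0.982777.
Q̄ = (S₀/π) × [bracket] = (1361/π) × 0.982777 = 425.8 W/m².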